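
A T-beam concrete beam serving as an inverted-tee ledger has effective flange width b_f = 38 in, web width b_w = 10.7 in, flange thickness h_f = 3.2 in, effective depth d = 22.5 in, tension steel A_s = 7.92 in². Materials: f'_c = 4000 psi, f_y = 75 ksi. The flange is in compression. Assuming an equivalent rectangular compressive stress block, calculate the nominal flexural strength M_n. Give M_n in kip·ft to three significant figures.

M_n ≈ 973 kip·ft

Tension: T = A_s f_y = 7.92 × 75 = 594 kips.
Try a within the flange: a = T/(0.85 f'_c b_f) = 594/(0.85 × 4 × 38) = 4.598 in.
a = 4.598 > h_f = 3.2 in: the block extends into the web. Split into flange-overhang and web parts.
C_f = 0.85 f'_c (b_f − b_w) h_f = 0.85 × 4 × (38 − 10.7) × 3.2 = 297.0 kips.
Remaining web compression depth: a_w = (T − C_f)/(0.85 f'_c b_w) = (594 − 297.0)/(0.85 × 4 × 10.7) = 8.164 in.
M_n = C_f(d − h_f/2) + (T − C_f)(d − a_w/2) = 297.0 × (22.5 − 1.6) + 297 × (22.5 − 4.082) = 6207.3 + 5470.1 = 11677.4 kip·in.
M_n = 11677.4/12 = 973.12 kip·ft.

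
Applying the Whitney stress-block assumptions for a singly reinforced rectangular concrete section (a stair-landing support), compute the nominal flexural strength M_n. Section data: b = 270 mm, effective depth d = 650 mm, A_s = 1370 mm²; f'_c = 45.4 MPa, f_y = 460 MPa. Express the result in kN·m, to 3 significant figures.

M_n ≈ 391 kN·m

T = A_s f_y = 1370 × 460 = 630200 N = 630.2 kN.
From C = T: a = T/(0.85 f'_c b) = 630200/(0.85 × 45.4 × 270) = 60.48 mm.
M_n = T(d − a/2) = 630.2 kN × (650 − 30.24) mm = 390.57 kN·m.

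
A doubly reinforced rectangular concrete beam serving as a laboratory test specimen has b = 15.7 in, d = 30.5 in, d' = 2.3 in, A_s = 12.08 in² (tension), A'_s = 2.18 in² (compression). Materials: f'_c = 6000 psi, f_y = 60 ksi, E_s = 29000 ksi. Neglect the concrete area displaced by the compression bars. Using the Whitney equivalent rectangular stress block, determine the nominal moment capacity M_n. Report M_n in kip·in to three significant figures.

M_n ≈ 19600 kip·in

Assume both steels yield.
a = (A_s − A'_s) f_y/(0.85 f'_c b) = (12.08 − 2.18) × 60/(0.85 × 6 × 15.7) = 7.419 in.
c = a/β₁ = 7.419/0.75 = 9.892 in; ε'_s = 0.003(c − d')/c = 0.0023 ≥ ε_y = 0.0021, so the compression steel yields.
M_n = (A_s − A'_s) f_y (d − a/2) + A'_s f_y (d − d') = 594 × (30.5 − 3.7095) + 130.8 × (30.5 − 2.3) = 15913.6 + 3688.6 = 19602.2 kip·in.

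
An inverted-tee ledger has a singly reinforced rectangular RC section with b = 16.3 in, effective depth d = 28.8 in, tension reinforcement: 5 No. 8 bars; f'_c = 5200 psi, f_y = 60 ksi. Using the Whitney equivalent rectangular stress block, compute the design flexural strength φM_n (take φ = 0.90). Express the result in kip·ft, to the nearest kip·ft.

A_s = 5 × 0.79 = 3.95 in².
T = A_s f_y = 3.95 × 60 = 237 kips.
a = T/(0.85 f'_c b) = 237/(0.85 × 5.2 × 16.3) = 3.290 in.
M_n = T(d − a/2) = 237 × (28.8 − 1.645) = 6435.7 kip·in = 6435.7/12 = 536.31 kip·ft.
φM_n = 0.90 × 536.31 = 482.68 kip·ft.

φM_n ≈ 483 kip·ft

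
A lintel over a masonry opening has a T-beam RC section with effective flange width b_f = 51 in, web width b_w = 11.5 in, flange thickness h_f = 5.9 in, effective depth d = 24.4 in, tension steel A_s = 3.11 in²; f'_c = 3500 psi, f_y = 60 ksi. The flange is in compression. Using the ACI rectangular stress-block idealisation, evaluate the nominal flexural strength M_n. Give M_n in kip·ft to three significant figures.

Tension: T = A_s f_y = 3.11 × 60 = 186.6 kips.
Try a within the flange: a = T/(0.85 f'_c b_f) = 186.6/(0.85 × 3.5 × 51) = 1.230 in.
Since a = 1.230 ≤ h_f = 5.9 in, the stress block lies entirely in the flange; analyse as a rectangular beam of width b_f.
M_n = T(d − a/2) = 186.6 × (24.4 − 0.615) = 4438.3 kip·in.
M_n = 4438.3/12 = 369.86 kip·ft.

M_n ≈ 370 kip·ft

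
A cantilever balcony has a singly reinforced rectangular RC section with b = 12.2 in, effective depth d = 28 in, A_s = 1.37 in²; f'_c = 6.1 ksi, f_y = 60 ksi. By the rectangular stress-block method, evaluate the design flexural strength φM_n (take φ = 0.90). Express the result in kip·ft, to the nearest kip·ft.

T = A_s f_y = 1.37 × 60 = 82.2 kips.
a = T/(0.85 f'_c b) = 82.2/(0.85 × 6.1 × 12.2) = 1.299 in.
M_n = T(d − a/2) = 82.2 × (28 − 0.6495) = 2248.2 kip·in = 2248.2/12 = 187.35 kip·ft.
φM_n = 0.90 × 187.35 = 168.62 kip·ft.

φM_n ≈ 169 kip·ft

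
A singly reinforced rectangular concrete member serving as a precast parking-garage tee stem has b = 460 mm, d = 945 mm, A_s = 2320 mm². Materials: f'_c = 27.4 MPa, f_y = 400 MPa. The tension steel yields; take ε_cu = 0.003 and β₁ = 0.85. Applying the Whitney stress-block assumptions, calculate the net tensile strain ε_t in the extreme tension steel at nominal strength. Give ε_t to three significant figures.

a = A_s f_y/(0.85 f'_c b) = 86.62 mm.
β₁ = 0.85, so c = a/β₁ = 86.62/0.85 = 101.91 mm.
From the linear strain diagram with ε_cu = 0.003: ε_t = 0.003 (d − c)/c = 0.003 × (945 − 101.91)/101.91 = 0.0248.
Since ε_t ≥ 0.005, the section is tension-controlled.

ε_t ≈ 0.0248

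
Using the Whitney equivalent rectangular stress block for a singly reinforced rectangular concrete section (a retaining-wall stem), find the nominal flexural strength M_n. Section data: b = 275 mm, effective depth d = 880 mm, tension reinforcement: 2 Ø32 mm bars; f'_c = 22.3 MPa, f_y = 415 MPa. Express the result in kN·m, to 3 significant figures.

A_s = 2 × 804 = 1608 mm².
T = A_s f_y = 1608 × 415 = 667320 N = 667.32 kN.
From C = T: a = T/(0.85 f'_c b) = 667320/(0.85 × 22.3 × 275) = 128.02 mm.
M_n = T(d − a/2) = 667.32 kN × (880 − 64.01) mm = 544.53 kN·m.

M_n ≈ 545 kN·m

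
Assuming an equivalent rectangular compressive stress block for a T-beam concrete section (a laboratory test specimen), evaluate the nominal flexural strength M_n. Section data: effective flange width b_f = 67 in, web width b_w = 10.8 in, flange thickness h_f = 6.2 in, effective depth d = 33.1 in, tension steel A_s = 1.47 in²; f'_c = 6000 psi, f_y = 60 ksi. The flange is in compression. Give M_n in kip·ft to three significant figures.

Tension: T = A_s f_y = 1.47 × 60 = 88.2 kips.
Try a within the flange: a = T/(0.85 f'_c b_f) = 88.2/(0.85 × 6 × 67) = 0.258 in.
Since a = 0.258 ≤ h_f = 6.2 in, the stress block lies entirely in the flange; analyse as a rectangular beam of width b_f.
M_n = T(d − a/2) = 88.2 × (33.1 − 0.129) = 2908.0 kip·in.
M_n = 2908.0/12 = 242.33 kip·ft.

M_n ≈ 242 kip·ft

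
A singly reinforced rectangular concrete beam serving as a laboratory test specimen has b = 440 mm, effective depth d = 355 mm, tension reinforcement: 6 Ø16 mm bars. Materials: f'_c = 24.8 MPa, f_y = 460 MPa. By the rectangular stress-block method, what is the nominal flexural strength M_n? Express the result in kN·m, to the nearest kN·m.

M_n ≈ 180 kN·m

A_s = 6 × 201 = 1206 mm².
T = A_s f_y = 1206 × 460 = 554760 N = 554.76 kN.
From C = T: a = T/(0.85 f'_c b) = 554760/(0.85 × 24.8 × 440) = 59.81 mm.
M_n = T(d − a/2) = 554.76 kN × (355 − 29.905) mm = 180.35 kN·m.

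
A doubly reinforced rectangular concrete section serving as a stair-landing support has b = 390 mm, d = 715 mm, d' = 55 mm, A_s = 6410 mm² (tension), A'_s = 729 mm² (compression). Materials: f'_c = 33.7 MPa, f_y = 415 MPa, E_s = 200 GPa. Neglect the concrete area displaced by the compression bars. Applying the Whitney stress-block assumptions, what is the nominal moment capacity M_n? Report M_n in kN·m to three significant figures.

M_n ≈ 1640 kN·m

Assume both tension and compression steel yield.
Net tension couple steel: A_s − A'_s = 5681 mm².
a = (A_s − A'_s) f_y / (0.85 f'_c b) = 2357615/(0.85 × 33.7 × 390) = 211.04 mm.
c = a/β₁ = 211.04/0.809 = 260.87 mm; ε'_s = 0.003(c − d')/c = 0.0024 ≥ f_y/E_s = 0.0021, so compression steel does yield.
M_n = (A_s − A'_s) f_y (d − a/2) + A'_s f_y (d − d') = [2357615 × (715 − 105.52) + 302535 × (715 − 55)] × 10⁻⁶ = 1436.92 + 199.67 = 1636.59 kN·m.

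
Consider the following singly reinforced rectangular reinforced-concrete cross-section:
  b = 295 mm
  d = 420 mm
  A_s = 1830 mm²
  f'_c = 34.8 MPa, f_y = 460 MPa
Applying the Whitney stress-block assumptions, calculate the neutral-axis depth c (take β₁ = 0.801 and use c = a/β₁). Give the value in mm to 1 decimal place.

c ≈ 120.4 mm

T = A_s f_y = 1830 × 460 = 841800 N = 841.8 kN.
Setting C = 0.85 f'_c a b equal to T: a = 841800/(0.85 × 34.8 × 295) = 96.469 mm.
With β₁ = 0.801, c = a/β₁ = 96.469/0.801 = 120.4 mm.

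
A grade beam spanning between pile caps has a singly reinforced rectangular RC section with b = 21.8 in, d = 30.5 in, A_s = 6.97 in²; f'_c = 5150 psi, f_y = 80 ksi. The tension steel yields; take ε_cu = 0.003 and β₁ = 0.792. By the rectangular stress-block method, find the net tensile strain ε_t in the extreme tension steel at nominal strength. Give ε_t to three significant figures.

ε_t ≈ 0.00940

a = A_s f_y/(0.85 f'_c b) = 5.843 in.
β₁ = 0.792, so c = a/β₁ = 5.843/0.792 = 7.378 in.
From the linear strain diagram with ε_cu = 0.003: ε_t = 0.003 (d − c)/c = 0.003 × (30.5 − 7.378)/7.378 = 0.00940.
Since ε_t ≥ 0.005, the section is tension-controlled.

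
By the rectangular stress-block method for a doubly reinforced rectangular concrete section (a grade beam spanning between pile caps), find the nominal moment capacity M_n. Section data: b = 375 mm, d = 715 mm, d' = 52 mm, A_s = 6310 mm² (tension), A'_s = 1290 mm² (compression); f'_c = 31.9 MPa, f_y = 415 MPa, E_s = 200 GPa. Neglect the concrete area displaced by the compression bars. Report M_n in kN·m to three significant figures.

Assume both tension and compression steel yield.
Net tension couple steel: A_s − A'_s = 5020 mm².
a = (A_s − A'_s) f_y / (0.85 f'_c b) = 2083300/(0.85 × 31.9 × 375) = 204.89 mm.
c = a/β₁ = 204.89/0.822 = 249.26 mm; ε'_s = 0.003(c − d')/c = 0.0024 ≥ f_y/E_s = 0.0021, so compression steel does yield.
M_n = (A_s − A'_s) f_y (d − a/2) + A'_s f_y (d − d') = [2083300 × (715 − 102.445) + 535350 × (715 − 52)] × 10⁻⁶ = 1276.14 + 354.94 = 1631.08 kN·m.

M_n ≈ 1630 kN·m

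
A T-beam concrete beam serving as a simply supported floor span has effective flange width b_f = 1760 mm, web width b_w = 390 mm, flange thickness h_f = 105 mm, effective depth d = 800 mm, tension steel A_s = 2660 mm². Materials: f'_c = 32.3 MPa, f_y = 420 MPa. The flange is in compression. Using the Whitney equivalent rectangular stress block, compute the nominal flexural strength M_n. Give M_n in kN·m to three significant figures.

M_n ≈ 881 kN·m

Tension: T = A_s f_y = 2660 × 420 = 1117200 N.
Try a within the flange: a = T/(0.85 f'_c b_f) = 1117200/(0.85 × 32.3 × 1760) = 23.12 mm.
Since a = 23.12 ≤ h_f = 105 mm, the stress block lies entirely in the flange; analyse as a rectangular beam of width b_f.
M_n = T(d − a/2) = 1117200 × (800 − 11.56) = 880.85 × 10⁶ N·mm.
M_n = 880.85 kN·m.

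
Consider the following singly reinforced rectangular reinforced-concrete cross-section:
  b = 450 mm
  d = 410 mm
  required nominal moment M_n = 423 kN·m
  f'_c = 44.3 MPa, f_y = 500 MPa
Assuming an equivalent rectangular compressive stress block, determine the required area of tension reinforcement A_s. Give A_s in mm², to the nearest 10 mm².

With M_n = 0.85 f'_c a b (d − a/2), solve the quadratic for a:
a = d − √(d² − 2M_n/(0.85 f'_c b)) = 410 − √(410² − 2 × 423×10⁶/(0.85 × 44.3 × 450)) = 66.24 mm.
A_s = 0.85 f'_c a b / f_y = 0.85 × 44.3 × 66.24 × 450 / 500 = 2244.8 mm².

A_s ≈ 2240 mm²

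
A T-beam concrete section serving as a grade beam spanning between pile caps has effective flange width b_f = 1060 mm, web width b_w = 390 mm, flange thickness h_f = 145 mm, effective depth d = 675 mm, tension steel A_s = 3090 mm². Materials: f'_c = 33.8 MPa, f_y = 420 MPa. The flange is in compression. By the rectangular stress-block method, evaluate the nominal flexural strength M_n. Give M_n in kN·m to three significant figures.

Tension: T = A_s f_y = 3090 × 420 = 1297800 N.
Try a within the flange: a = T/(0.85 f'_c b_f) = 1297800/(0.85 × 33.8 × 1060) = 42.62 mm.
Since a = 42.62 ≤ h_f = 145 mm, the stress block lies entirely in the flange; analyse as a rectangular beam of width b_f.
M_n = T(d − a/2) = 1297800 × (675 − 21.31) = 848.36 × 10⁶ N·mm.
M_n = 848.36 kN·m.

M_n ≈ 848 kN·m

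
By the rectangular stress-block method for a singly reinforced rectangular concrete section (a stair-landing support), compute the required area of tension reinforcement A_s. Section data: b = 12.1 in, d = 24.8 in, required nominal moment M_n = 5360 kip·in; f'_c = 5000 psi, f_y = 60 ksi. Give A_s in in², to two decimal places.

A_s ≈ 3.97 in²

From M_n = 0.85 f'_c a b (d − a/2):
a = d − √(d² − 2M_n/(0.85 f'_c b)) = 24.8 − √(24.8² − 2 × 5360/(0.85 × 5 × 12.1)) = 4.636 in.
A_s = 0.85 f'_c a b / f_y = 0.85 × 5 × 4.636 × 12.1 / 60 = 3.973 in².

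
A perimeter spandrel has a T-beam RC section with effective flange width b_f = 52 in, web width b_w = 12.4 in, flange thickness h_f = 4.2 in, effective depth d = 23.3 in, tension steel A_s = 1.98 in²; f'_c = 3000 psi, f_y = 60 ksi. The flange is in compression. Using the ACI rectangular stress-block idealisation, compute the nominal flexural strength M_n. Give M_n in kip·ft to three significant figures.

Tension: T = A_s f_y = 1.98 × 60 = 118.8 kips.
Try a within the flange: a = T/(0.85 f'_c b_f) = 118.8/(0.85 × 3 × 52) = 0.896 in.
Since a = 0.896 ≤ h_f = 4.2 in, the stress block lies entirely in the flange; analyse as a rectangular beam of width b_f.
M_n = T(d − a/2) = 118.8 × (23.3 − 0.448) = 2714.8 kip·in.
M_n = 2714.8/12 = 226.23 kip·ft.

M_n ≈ 226 kip·ft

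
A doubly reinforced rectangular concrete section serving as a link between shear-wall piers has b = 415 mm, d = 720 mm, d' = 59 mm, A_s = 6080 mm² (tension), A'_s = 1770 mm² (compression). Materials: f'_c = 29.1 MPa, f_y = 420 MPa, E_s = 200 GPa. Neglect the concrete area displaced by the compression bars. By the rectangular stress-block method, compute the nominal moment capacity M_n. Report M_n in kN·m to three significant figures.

M_n ≈ 1640 kN·m

Assume both tension and compression steel yield.
Net tension couple steel: A_s − A'_s = 4310 mm².
a = (A_s − A'_s) f_y / (0.85 f'_c b) = 1810200/(0.85 × 29.1 × 415) = 176.35 mm.
c = a/β₁ = 176.35/0.842 = 209.44 mm; ε'_s = 0.003(c − d')/c = 0.0022 ≥ f_y/E_s = 0.0021, so compression steel does yield.
M_n = (A_s − A'_s) f_y (d − a/2) + A'_s f_y (d − d') = [1810200 × (720 − 88.175) + 743400 × (720 − 59)] × 10⁻⁶ = 1143.73 + 491.39 = 1635.12 kN·m.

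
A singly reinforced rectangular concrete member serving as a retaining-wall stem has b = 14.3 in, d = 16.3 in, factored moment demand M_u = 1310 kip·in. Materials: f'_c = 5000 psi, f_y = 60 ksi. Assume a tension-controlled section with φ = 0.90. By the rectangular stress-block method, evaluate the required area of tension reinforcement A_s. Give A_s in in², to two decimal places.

A_s ≈ 1.56 in²

M_n = M_u/φ = 1310/0.90 = 1455.56 kip·in.
From M_n = 0.85 f'_c a b (d − a/2):
a = d − √(d² − 2M_n/(0.85 f'_c b)) = 16.3 − √(16.3² − 2 × 1455.56/(0.85 × 5 × 14.3)) = 1.542 in.
A_s = 0.85 f'_c a b / f_y = 0.85 × 5 × 1.542 × 14.3 / 60 = 1.562 in².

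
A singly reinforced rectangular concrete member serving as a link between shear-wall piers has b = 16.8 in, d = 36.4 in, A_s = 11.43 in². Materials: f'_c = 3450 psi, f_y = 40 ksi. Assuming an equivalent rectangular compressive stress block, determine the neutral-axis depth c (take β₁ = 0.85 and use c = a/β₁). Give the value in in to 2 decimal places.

T = A_s f_y = 11.43 × 40 = 457.2 kips.
a = T/(0.85 f'_c b) = 457.2/(0.85 × 3.45 × 16.8) = 9.2802 in.
With β₁ = 0.85, c = a/β₁ = 9.2802/0.85 = 10.92 in.

c ≈ 10.92 in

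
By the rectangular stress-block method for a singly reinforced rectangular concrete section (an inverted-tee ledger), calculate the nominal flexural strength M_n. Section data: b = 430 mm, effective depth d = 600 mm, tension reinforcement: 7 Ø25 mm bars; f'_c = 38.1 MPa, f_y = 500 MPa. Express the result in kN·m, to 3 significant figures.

M_n ≈ 925 kN·m

A_s = 7 × 491 = 3437 mm².
T = A_s f_y = 3437 × 500 = 1718500 N = 1718.5 kN.
From C = T: a = T/(0.85 f'_c b) = 1718500/(0.85 × 38.1 × 430) = 123.41 mm.
M_n = T(d − a/2) = 1718.5 kN × (600 − 61.705) mm = 925.06 kN·m.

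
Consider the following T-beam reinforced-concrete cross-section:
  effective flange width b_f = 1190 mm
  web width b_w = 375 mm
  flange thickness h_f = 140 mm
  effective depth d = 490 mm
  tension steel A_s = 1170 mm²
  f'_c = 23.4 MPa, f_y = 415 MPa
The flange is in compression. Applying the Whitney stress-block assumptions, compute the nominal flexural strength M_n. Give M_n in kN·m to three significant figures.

M_n ≈ 233 kN·m

Tension: T = A_s f_y = 1170 × 415 = 485550 N.
Try a within the flange: a = T/(0.85 f'_c b_f) = 485550/(0.85 × 23.4 × 1190) = 20.51 mm.
Since a = 20.51 ≤ h_f = 140 mm, the stress block lies entirely in the flange; analyse as a rectangular beam of width b_f.
M_n = T(d − a/2) = 485550 × (490 − 10.255) = 232.94 × 10⁶ N·mm.
M_n = 232.94 kN·m.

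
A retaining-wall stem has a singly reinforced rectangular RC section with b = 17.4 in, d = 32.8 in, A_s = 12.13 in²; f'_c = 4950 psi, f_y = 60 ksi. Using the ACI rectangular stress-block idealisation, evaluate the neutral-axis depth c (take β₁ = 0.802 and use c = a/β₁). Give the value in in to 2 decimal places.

T = A_s f_y = 12.13 × 60 = 727.8 kips.
a = T/(0.85 f'_c b) = 727.8/(0.85 × 4.95 × 17.4) = 9.9412 in.
With β₁ = 0.802, c = a/β₁ = 9.9412/0.802 = 12.40 in.

c ≈ 12.40 in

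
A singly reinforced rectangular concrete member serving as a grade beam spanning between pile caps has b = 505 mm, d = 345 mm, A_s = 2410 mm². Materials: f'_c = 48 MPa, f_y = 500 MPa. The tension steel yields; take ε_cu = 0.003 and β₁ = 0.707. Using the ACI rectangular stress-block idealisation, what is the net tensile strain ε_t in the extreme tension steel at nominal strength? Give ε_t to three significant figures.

ε_t ≈ 0.00951

a = A_s f_y/(0.85 f'_c b) = 58.48 mm.
β₁ = 0.707, so c = a/β₁ = 58.48/0.707 = 82.72 mm.
From the linear strain diagram with ε_cu = 0.003: ε_t = 0.003 (d − c)/c = 0.003 × (345 − 82.72)/82.72 = 0.00951.
Since ε_t ≥ 0.005, the section is tension-controlled.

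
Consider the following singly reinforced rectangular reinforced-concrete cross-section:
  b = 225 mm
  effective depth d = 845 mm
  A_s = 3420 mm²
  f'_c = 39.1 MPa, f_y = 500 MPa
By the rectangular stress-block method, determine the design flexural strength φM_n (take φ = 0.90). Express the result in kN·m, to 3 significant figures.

φM_n ≈ 1120 kN·m

T = A_s f_y = 3420 × 500 = 1710000 N = 1710 kN.
From C = T: a = T/(0.85 f'_c b) = 1710000/(0.85 × 39.1 × 225) = 228.67 mm.
M_n = T(d − a/2) = 1710 kN × (845 − 114.335) mm = 1249.44 kN·m.
φM_n = 0.90 × 1249.44 = 1124.50 kN·m.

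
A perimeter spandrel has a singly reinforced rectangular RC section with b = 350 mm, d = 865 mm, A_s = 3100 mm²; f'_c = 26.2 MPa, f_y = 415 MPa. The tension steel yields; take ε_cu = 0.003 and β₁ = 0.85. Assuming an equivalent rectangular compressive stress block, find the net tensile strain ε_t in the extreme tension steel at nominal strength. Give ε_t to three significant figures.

a = A_s f_y/(0.85 f'_c b) = 165.05 mm.
β₁ = 0.85, so c = a/β₁ = 165.05/0.85 = 194.18 mm.
From the linear strain diagram with ε_cu = 0.003: ε_t = 0.003 (d − c)/c = 0.003 × (865 − 194.18)/194.18 = 0.0104.
Since ε_t ≥ 0.005, the section is tension-controlled.

ε_t ≈ 0.0104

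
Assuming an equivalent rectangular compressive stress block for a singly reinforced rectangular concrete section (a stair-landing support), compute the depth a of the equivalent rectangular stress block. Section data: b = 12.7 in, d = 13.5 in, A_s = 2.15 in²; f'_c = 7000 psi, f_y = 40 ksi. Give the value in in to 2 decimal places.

a ≈ 1.14 in

T = A_s f_y = 2.15 × 40 = 86 kips.
a = T/(0.85 f'_c b) = 86/(0.85 × 7 × 12.7) = 1.14 in.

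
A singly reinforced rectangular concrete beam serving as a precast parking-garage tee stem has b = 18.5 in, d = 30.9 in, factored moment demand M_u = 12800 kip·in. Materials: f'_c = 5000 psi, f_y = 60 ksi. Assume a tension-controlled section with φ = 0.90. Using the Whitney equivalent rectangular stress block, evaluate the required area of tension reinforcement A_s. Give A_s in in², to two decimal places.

A_s ≈ 8.58 in²

M_n = M_u/φ = 12800/0.90 = 14222.2 kip·in.
From M_n = 0.85 f'_c a b (d − a/2):
a = d − √(d² − 2M_n/(0.85 f'_c b)) = 30.9 − √(30.9² − 2 × 14222.2/(0.85 × 5 × 18.5)) = 6.548 in.
A_s = 0.85 f'_c a b / f_y = 0.85 × 5 × 6.548 × 18.5 / 60 = 8.581 in².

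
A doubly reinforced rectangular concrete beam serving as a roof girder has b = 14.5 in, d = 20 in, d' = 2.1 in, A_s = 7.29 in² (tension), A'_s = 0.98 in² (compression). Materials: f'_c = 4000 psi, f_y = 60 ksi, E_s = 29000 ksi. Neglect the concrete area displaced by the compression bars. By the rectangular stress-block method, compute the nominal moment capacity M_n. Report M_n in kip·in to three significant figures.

Assume both steels yield.
a = (A_s − A'_s) f_y/(0.85 f'_c b) = (7.29 − 0.98) × 60/(0.85 × 4 × 14.5) = 7.680 in.
c = a/β₁ = 7.680/0.85 = 9.035 in; ε'_s = 0.003(c − d')/c = 0.0023 ≥ ε_y = 0.0021, so the compression steel yields.
M_n = (A_s − A'_s) f_y (d − a/2) + A'_s f_y (d − d') = 378.6 × (20 − 3.84) + 58.8 × (20 − 2.1) = 6118.2 + 1052.5 = 7170.7 kip·in.

M_n ≈ 7170 kip·in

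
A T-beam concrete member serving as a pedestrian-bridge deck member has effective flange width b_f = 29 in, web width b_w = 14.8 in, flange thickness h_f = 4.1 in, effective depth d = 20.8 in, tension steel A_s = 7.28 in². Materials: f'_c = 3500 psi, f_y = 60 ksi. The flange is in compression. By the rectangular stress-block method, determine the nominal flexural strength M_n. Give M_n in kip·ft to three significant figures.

Tension: T = A_s f_y = 7.28 × 60 = 436.8 kips.
Try a within the flange: a = T/(0.85 f'_c b_f) = 436.8/(0.85 × 3.5 × 29) = 5.063 in.
a = 5.063 > h_f = 4.1 in: the block extends into the web. Split into flange-overhang and web parts.
C_f = 0.85 f'_c (b_f − b_w) h_f = 0.85 × 3.5 × (29 − 14.8) × 4.1 = 173.2 kips.
Remaining web compression depth: a_w = (T − C_f)/(0.85 f'_c b_w) = (436.8 − 173.2)/(0.85 × 3.5 × 14.8) = 5.987 in.
M_n = C_f(d − h_f/2) + (T − C_f)(d − a_w/2) = 173.2 × (20.8 − 2.05) + 263.6 × (20.8 − 2.9935) = 3247.5 + 4693.8 = 7941.3 kip·in.
M_n = 7941.3/12 = 661.78 kip·ft.

M_n ≈ 662 kip·ft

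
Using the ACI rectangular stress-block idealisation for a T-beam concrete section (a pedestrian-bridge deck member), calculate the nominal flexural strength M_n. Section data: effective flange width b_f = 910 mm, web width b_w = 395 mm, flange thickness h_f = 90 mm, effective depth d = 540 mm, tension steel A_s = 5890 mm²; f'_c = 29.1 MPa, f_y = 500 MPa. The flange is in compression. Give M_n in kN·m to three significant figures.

Tension: T = A_s f_y = 5890 × 500 = 2945000 N.
Try a within the flange: a = T/(0.85 f'_c b_f) = 2945000/(0.85 × 29.1 × 910) = 130.84 mm.
a = 130.84 > h_f = 90 mm: the block extends into the web. Split into flange-overhang and web parts.
C_f = 0.85 f'_c (b_f − b_w) h_f = 0.85 × 29.1 × (910 − 395) × 90 = 1146467 N.
Remaining web compression depth: a_w = (T − C_f)/(0.85 f'_c b_w) = (2945000 − 1146467)/(0.85 × 29.1 × 395) = 184.08 mm.
M_n = C_f(d − h_f/2) + (T − C_f)(d − a_w/2) = 1146467 × (540 − 45) + 1798533 × (540 − 92.04) = 567.50 + 805.67 = 1373.17 × 10⁶ N·mm.
M_n = 1373.17 kN·m.

M_n ≈ 1370 kN·m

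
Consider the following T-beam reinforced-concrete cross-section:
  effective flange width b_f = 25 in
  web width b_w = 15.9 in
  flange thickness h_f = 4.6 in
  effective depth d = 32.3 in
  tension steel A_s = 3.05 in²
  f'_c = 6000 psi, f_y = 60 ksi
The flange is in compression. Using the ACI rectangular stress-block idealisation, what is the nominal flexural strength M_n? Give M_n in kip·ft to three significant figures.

M_n ≈ 482 kip·ft

Tension: T = A_s f_y = 3.05 × 60 = 183 kips.
Try a within the flange: a = T/(0.85 f'_c b_f) = 183/(0.85 × 6 × 25) = 1.435 in.
Since a = 1.435 ≤ h_f = 4.6 in, the stress block lies entirely in the flange; analyse as a rectangular beam of width b_f.
M_n = T(d − a/2) = 183 × (32.3 − 0.7175) = 5779.6 kip·in.
M_n = 5779.6/12 = 481.63 kip·ft.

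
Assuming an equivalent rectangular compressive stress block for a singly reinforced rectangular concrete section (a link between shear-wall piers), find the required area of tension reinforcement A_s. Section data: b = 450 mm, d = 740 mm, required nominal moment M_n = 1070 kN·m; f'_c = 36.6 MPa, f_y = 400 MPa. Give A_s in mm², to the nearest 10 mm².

A_s ≈ 3910 mm²

With M_n = 0.85 f'_c a b (d − a/2), solve the quadratic for a:
a = d − √(d² − 2M_n/(0.85 f'_c b)) = 740 − √(740² − 2 × 1070×10⁶/(0.85 × 36.6 × 450)) = 111.72 mm.
A_s = 0.85 f'_c a b / f_y = 0.85 × 36.6 × 111.72 × 450 / 400 = 3910.1 mm².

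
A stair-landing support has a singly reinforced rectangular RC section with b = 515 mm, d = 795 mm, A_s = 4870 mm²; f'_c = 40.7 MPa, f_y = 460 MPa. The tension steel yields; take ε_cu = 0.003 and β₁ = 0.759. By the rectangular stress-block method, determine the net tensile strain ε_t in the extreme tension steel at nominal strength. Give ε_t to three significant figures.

ε_t ≈ 0.0114

a = A_s f_y/(0.85 f'_c b) = 125.74 mm.
β₁ = 0.759, so c = a/β₁ = 125.74/0.759 = 165.67 mm.
From the linear strain diagram with ε_cu = 0.003: ε_t = 0.003 (d − c)/c = 0.003 × (795 − 165.67)/165.67 = 0.0114.
Since ε_t ≥ 0.005, the section is tension-controlled.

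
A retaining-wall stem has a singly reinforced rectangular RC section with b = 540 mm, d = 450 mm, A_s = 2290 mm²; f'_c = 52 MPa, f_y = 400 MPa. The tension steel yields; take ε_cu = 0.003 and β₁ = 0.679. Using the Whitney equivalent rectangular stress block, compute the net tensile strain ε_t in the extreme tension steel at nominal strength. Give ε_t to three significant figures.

a = A_s f_y/(0.85 f'_c b) = 38.38 mm.
β₁ = 0.679, so c = a/β₁ = 38.38/0.679 = 56.52 mm.
From the linear strain diagram with ε_cu = 0.003: ε_t = 0.003 (d − c)/c = 0.003 × (450 − 56.52)/56.52 = 0.0209.
Since ε_t ≥ 0.005, the section is tension-controlled.

ε_t ≈ 0.0209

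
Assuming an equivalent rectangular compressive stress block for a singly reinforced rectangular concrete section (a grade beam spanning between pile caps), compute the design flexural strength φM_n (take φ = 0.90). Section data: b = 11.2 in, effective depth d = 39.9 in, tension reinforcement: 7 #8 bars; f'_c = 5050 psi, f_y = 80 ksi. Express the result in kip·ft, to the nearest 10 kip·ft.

A_s = 7 × 0.79 = 5.53 in².
T = A_s f_y = 5.53 × 80 = 442.4 kips.
a = T/(0.85 f'_c b) = 442.4/(0.85 × 5.05 × 11.2) = 9.202 in.
M_n = T(d − a/2) = 442.4 × (39.9 − 4.601) = 15616.3 kip·in = 15616.3/12 = 1301.36 kip·ft.
φM_n = 0.90 × 1301.36 = 1171.22 kip·ft.

φM_n ≈ 1170 kip·ft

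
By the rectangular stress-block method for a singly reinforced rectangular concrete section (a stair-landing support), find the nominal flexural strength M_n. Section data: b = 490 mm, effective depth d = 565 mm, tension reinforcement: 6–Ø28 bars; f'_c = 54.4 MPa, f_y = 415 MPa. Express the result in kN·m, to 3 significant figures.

A_s = 6 × 616 = 3696 mm².
T = A_s f_y = 3696 × 415 = 1533840 N = 1533.84 kN.
From C = T: a = T/(0.85 f'_c b) = 1533840/(0.85 × 54.4 × 490) = 67.70 mm.
M_n = T(d − a/2) = 1533.84 kN × (565 − 33.85) mm = 814.70 kN·m.

M_n ≈ 815 kN·m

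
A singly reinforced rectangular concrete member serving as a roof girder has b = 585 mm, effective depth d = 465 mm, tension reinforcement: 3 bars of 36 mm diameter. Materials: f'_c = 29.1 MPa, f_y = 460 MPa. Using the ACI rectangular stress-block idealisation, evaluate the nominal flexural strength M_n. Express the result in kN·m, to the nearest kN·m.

A_s = 3 × 1018 = 3054 mm².
T = A_s f_y = 3054 × 460 = 1404840 N = 1404.84 kN.
From C = T: a = T/(0.85 f'_c b) = 1404840/(0.85 × 29.1 × 585) = 97.09 mm.
M_n = T(d − a/2) = 1404.84 kN × (465 − 48.545) mm = 585.05 kN·m.

M_n ≈ 585 kN·m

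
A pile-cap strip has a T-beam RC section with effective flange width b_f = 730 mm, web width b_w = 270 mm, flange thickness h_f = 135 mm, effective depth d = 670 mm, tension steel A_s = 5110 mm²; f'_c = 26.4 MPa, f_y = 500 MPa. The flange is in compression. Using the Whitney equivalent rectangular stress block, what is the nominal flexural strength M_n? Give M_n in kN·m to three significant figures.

M_n ≈ 1510 kN·m

Tension: T = A_s f_y = 5110 × 500 = 2555000 N.
Try a within the flange: a = T/(0.85 f'_c b_f) = 2555000/(0.85 × 26.4 × 730) = 155.97 mm.
a = 155.97 > h_f = 135 mm: the block extends into the web. Split into flange-overhang and web parts.
C_f = 0.85 f'_c (b_f − b_w) h_f = 0.85 × 26.4 × (730 − 270) × 135 = 1393524 N.
Remaining web compression depth: a_w = (T − C_f)/(0.85 f'_c b_w) = (2555000 − 1393524)/(0.85 × 26.4 × 270) = 191.70 mm.
M_n = C_f(d − h_f/2) + (T − C_f)(d − a_w/2) = 1393524 × (670 − 67.5) + 1161476 × (670 − 95.85) = 839.60 + 666.86 = 1506.46 × 10⁶ N·mm.
M_n = 1506.46 kN·m.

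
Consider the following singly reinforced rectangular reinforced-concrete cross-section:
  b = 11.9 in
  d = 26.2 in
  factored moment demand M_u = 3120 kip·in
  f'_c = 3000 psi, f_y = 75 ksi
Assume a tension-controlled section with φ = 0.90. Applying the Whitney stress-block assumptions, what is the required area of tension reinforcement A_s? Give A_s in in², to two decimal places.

A_s ≈ 1.94 in²

M_n = M_u/φ = 3120/0.90 = 3466.67 kip·in.
From M_n = 0.85 f'_c a b (d − a/2):
a = d − √(d² − 2M_n/(0.85 f'_c b)) = 26.2 − √(26.2² − 2 × 3466.67/(0.85 × 3 × 11.9)) = 4.800 in.
A_s = 0.85 f'_c a b / f_y = 0.85 × 3 × 4.800 × 11.9 / 75 = 1.942 in².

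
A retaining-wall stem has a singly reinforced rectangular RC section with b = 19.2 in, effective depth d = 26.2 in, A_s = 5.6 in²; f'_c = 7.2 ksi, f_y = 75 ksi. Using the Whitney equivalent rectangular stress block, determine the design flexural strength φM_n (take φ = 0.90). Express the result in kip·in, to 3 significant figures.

T = A_s f_y = 5.6 × 75 = 420 kips.
a = T/(0.85 f'_c b) = 420/(0.85 × 7.2 × 19.2) = 3.574 in.
M_n = T(d − a/2) = 420 × (26.2 − 1.787) = 10253.5 kip·in.
φM_n = 0.90 × 10253.5 = 9228.2 kip·in.

φM_n ≈ 9230 kip·in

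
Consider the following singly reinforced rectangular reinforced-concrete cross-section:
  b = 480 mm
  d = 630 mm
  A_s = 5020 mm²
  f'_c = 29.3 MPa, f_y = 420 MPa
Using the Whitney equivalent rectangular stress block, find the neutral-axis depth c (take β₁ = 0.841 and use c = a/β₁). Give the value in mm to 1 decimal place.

c ≈ 209.7 mm

T = A_s f_y = 5020 × 420 = 2108400 N = 2108.4 kN.
Setting C = 0.85 f'_c a b equal to T: a = 2108400/(0.85 × 29.3 × 480) = 176.370 mm.
With β₁ = 0.841, c = a/β₁ = 176.370/0.841 = 209.7 mm.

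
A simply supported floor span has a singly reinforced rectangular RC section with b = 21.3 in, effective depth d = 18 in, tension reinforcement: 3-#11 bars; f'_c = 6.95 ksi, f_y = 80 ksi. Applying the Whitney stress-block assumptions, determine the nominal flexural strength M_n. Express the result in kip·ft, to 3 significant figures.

A_s = 3 × 1.56 = 4.68 in².
T = A_s f_y = 4.68 × 80 = 374.4 kips.
a = T/(0.85 f'_c b) = 374.4/(0.85 × 6.95 × 21.3) = 2.975 in.
M_n = T(d − a/2) = 374.4 × (18 − 1.4875) = 6182.3 kip·in = 6182.3/12 = 515.19 kip·ft.

M_n ≈ 515 kip·ft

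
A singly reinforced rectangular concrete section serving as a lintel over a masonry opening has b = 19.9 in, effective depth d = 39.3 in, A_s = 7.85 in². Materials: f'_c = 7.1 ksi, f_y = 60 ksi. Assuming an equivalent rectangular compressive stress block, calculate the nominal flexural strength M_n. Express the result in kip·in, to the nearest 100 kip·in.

T = A_s f_y = 7.85 × 60 = 471 kips.
a = T/(0.85 f'_c b) = 471/(0.85 × 7.1 × 19.9) = 3.922 in.
M_n = T(d − a/2) = 471 × (39.3 − 1.961) = 17586.7 kip·in.

M_n ≈ 17600 kip·in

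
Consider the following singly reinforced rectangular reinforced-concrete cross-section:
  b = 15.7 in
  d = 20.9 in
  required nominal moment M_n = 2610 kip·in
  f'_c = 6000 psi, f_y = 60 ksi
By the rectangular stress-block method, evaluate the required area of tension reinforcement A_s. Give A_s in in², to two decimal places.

From M_n = 0.85 f'_c a b (d − a/2):
a = d − √(d² − 2M_n/(0.85 f'_c b)) = 20.9 − √(20.9² − 2 × 2610/(0.85 × 6 × 15.7)) = 1.623 in.
A_s = 0.85 f'_c a b / f_y = 0.85 × 6 × 1.623 × 15.7 / 60 = 2.166 in².

A_s ≈ 2.17 in²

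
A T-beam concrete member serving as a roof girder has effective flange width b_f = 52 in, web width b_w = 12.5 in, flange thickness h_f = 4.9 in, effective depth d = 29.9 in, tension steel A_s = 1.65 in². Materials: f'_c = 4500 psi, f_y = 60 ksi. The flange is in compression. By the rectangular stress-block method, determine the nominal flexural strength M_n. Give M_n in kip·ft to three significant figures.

Tension: T = A_s f_y = 1.65 × 60 = 99 kips.
Try a within the flange: a = T/(0.85 f'_c b_f) = 99/(0.85 × 4.5 × 52) = 0.498 in.
Since a = 0.498 ≤ h_f = 4.9 in, the stress block lies entirely in the flange; analyse as a rectangular beam of width b_f.
M_n = T(d − a/2) = 99 × (29.9 − 0.249) = 2935.4 kip·in.
M_n = 2935.4/12 = 244.62 kip·ft.

M_n ≈ 245 kip·ft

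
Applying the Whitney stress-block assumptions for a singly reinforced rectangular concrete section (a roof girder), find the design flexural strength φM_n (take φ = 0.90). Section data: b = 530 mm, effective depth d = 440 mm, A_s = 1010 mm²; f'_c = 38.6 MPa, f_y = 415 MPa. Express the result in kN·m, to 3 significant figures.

T = A_s f_y = 1010 × 415 = 419150 N = 419.15 kN.
From C = T: a = T/(0.85 f'_c b) = 419150/(0.85 × 38.6 × 530) = 24.10 mm.
M_n = T(d − a/2) = 419.15 kN × (440 − 12.05) mm = 179.38 kN·m.
φM_n = 0.90 × 179.38 = 161.44 kN·m.

φM_n ≈ 161 kN·m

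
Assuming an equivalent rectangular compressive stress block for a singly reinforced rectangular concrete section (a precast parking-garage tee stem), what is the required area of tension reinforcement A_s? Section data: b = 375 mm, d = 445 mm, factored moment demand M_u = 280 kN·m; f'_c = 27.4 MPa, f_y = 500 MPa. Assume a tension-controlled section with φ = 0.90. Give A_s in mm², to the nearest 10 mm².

A_s ≈ 1550 mm²

M_n = M_u/φ = 280/0.90 = 311.111 kN·m.
With M_n = 0.85 f'_c a b (d − a/2), solve the quadratic for a:
a = d − √(d² − 2M_n/(0.85 f'_c b)) = 445 − √(445² − 2 × 311.111×10⁶/(0.85 × 27.4 × 375)) = 88.94 mm.
A_s = 0.85 f'_c a b / f_y = 0.85 × 27.4 × 88.94 × 375 / 500 = 1553.6 mm².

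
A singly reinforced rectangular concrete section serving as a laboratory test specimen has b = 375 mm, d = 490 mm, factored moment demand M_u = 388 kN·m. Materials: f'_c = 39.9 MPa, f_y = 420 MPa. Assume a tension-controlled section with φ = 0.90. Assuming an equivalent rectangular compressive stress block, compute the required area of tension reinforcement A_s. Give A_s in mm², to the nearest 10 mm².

M_n = M_u/φ = 388/0.90 = 431.111 kN·m.
With M_n = 0.85 f'_c a b (d − a/2), solve the quadratic for a:
a = d − √(d² − 2M_n/(0.85 f'_c b)) = 490 − √(490² − 2 × 431.111×10⁶/(0.85 × 39.9 × 375)) = 74.90 mm.
A_s = 0.85 f'_c a b / f_y = 0.85 × 39.9 × 74.90 × 375 / 420 = 2268.1 mm².

A_s ≈ 2270 mm²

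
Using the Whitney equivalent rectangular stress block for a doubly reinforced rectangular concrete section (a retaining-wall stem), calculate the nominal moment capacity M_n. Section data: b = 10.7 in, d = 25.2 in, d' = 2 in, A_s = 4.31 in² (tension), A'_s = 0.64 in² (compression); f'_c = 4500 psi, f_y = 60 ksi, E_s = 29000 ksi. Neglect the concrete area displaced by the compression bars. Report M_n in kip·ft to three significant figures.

M_n ≈ 487 kip·ft

Assume both steels yield.
a = (A_s − A'_s) f_y/(0.85 f'_c b) = (4.31 − 0.64) × 60/(0.85 × 4.5 × 10.7) = 5.380 in.
c = a/β₁ = 5.380/0.825 = 6.521 in; ε'_s = 0.003(c − d')/c = 0.0021 ≥ ε_y = 0.0021, so the compression steel yields.
M_n = (A_s − A'_s) f_y (d − a/2) + A'_s f_y (d − d') = 220.2 × (25.2 − 2.69) + 38.4 × (25.2 − 2) = 4956.7 + 890.9 = 5847.6 kip·in = 5847.6/12 = 487.30 kip·ft.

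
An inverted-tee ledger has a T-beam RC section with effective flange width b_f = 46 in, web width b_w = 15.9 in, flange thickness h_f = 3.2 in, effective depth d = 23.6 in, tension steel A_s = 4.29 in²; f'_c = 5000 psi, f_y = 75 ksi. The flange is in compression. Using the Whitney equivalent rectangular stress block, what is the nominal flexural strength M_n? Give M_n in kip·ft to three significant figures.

M_n ≈ 611 kip·ft

Tension: T = A_s f_y = 4.29 × 75 = 321.75 kips.
Try a within the flange: a = T/(0.85 f'_c b_f) = 321.75/(0.85 × 5 × 46) = 1.646 in.
Since a = 1.646 ≤ h_f = 3.2 in, the stress block lies entirely in the flange; analyse as a rectangular beam of width b_f.
M_n = T(d − a/2) = 321.75 × (23.6 − 0.823) = 7328.5 kip·in.
M_n = 7328.5/12 = 610.71 kip·ft.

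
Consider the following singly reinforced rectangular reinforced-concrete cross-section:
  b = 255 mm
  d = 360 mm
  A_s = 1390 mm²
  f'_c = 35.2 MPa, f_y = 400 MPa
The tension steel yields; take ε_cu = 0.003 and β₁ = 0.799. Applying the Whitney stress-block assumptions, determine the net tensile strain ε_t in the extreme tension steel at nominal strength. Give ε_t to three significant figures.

ε_t ≈ 0.00884

a = A_s f_y/(0.85 f'_c b) = 72.87 mm.
β₁ = 0.799, so c = a/β₁ = 72.87/0.799 = 91.20 mm.
From the linear strain diagram with ε_cu = 0.003: ε_t = 0.003 (d − c)/c = 0.003 × (360 − 91.20)/91.20 = 0.00884.
Since ε_t ≥ 0.005, the section is tension-controlled.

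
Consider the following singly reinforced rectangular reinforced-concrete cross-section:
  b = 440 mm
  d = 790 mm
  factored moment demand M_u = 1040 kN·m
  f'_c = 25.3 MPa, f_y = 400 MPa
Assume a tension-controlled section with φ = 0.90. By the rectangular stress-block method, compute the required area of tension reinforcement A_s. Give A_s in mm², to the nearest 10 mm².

M_n = M_u/φ = 1040/0.90 = 1155.56 kN·m.
With M_n = 0.85 f'_c a b (d − a/2), solve the quadratic for a:
a = d − √(d² − 2M_n/(0.85 f'_c b)) = 790 − √(790² − 2 × 1155.56×10⁶/(0.85 × 25.3 × 440)) = 173.68 mm.
A_s = 0.85 f'_c a b / f_y = 0.85 × 25.3 × 173.68 × 440 / 400 = 4108.5 mm².

A_s ≈ 4110 mm²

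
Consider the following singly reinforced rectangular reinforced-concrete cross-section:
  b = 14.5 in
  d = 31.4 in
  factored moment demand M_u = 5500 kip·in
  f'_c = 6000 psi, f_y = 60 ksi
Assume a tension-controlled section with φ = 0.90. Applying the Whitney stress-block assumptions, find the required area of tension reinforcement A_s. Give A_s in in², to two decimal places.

A_s ≈ 3.39 in²

M_n = M_u/φ = 5500/0.90 = 6111.11 kip·in.
From M_n = 0.85 f'_c a b (d − a/2):
a = d − √(d² − 2M_n/(0.85 f'_c b)) = 31.4 − √(31.4² − 2 × 6111.11/(0.85 × 6 × 14.5)) = 2.752 in.
A_s = 0.85 f'_c a b / f_y = 0.85 × 6 × 2.752 × 14.5 / 60 = 3.392 in².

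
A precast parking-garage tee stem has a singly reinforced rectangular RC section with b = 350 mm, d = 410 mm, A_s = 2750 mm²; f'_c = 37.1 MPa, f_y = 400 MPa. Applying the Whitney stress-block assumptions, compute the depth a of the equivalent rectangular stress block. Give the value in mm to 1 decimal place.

T = A_s f_y = 2750 × 400 = 1100000 N = 1100 kN.
Setting C = 0.85 f'_c a b equal to T: a = 1100000/(0.85 × 37.1 × 350) = 99.7 mm.

a ≈ 99.7 mm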